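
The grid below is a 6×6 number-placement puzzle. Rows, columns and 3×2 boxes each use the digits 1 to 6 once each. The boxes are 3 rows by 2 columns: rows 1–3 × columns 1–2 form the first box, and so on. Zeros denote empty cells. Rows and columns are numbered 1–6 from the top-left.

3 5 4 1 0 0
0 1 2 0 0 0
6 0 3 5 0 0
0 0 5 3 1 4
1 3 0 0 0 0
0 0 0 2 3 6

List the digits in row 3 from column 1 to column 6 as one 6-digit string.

r1c6 = 2 (sole candidate).
r2c1 = 4 (sole candidate).
r2c4 = 6 (sole candidate).
r2c5 = 5 (sole candidate).
r2c6 = 3 (sole candidate).
r3c2 = 2: row 3 has {3,5,6}; col 2 has {1,3,5}; box has {1,3,4,5,6} → only 2 remains.
r3c5 = 4: row 3 has {2,3,5,6}; col 5 has {1,3,5}; box has {2,3,5} → only 4 remains.
r3c6 = 1: row 3 has {2,3,4,5,6}; col 6 has {2,3,4,6}; box has {2,3,4,5} → only 1 remains.

623541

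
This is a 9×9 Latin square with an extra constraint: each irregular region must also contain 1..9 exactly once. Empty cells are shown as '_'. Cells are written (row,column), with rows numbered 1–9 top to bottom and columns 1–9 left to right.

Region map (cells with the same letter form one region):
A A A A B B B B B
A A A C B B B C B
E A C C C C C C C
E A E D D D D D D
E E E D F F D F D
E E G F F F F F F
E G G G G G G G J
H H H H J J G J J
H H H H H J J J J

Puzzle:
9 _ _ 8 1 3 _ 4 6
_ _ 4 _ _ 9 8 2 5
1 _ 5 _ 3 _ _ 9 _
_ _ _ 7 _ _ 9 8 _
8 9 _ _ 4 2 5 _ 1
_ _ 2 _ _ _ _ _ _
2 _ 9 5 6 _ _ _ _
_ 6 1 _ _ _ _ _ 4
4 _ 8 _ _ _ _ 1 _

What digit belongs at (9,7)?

3

(1,3) = 7 (sole candidate).
(1,7) = 2 (sole candidate).
(2,5) = 7 (sole candidate).
(3,2) = 2 (sole candidate).
(4,5) = 2 (sole candidate).
(4,9) = 3 (sole candidate).
(5,4) = 6 (sole candidate).
(1,2) = 5 (sole candidate).
(2,4) = 1 (sole candidate).
(3,4) = 4 (sole candidate).
(4,2) = 1 (sole candidate).
(4,3) = 6 (sole candidate).
(4,6) = 4 (sole candidate).
(5,3) = 3 (sole candidate).
(5,8) = 7 (sole candidate).
(7,8) = 3 (sole candidate).
(8,7) = 7 (sole candidate).
(8,8) = 5 (sole candidate).
(2,2) = 3 (sole candidate).
(3,7) = 6 (sole candidate).
(4,1) = 5 (sole candidate).
(6,1) = 7 (sole candidate).
(6,2) = 4 (sole candidate).
(6,8) = 6 (sole candidate).
(7,2) = 8 (sole candidate).
(7,6) = 1 (sole candidate).
(7,7) = 4 (sole candidate).
(7,9) = 7 (sole candidate).
(8,1) = 3 (sole candidate).
(8,6) = 8 (sole candidate).
(9,2) = 7 (sole candidate).
(9,6) = 6 (sole candidate).
(9,7) = 3: row 9 has {1,4,6,7,8}; col 7 has {2,4,5,6,7,8,9}; region has {1,4,5,6,7,8} → only 3 remains.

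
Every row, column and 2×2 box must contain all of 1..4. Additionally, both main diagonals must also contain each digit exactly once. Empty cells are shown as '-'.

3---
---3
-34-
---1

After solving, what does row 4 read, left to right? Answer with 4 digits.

2431

row 2, column 2 = 2 (sole candidate).
row 2, column 3 = 1 (sole candidate).
row 3, column 4 = 2 (sole candidate).
row 4, column 2 = 4: row 4 has {1}; col 2 has {2,3}; box has {3} → only 4 remains.
row 4, column 3 = 3: row 4 has {1,4}; col 3 has {1,4}; box has {1,2,4} → only 3 remains.
row 1, column 2 = 1 (sole candidate).
row 1, column 3 = 2 (sole candidate).
row 1, column 4 = 4 (sole candidate).
row 2, column 1 = 4 (sole candidate).
row 3, column 1 = 1 (sole candidate).
row 4, column 1 = 2: row 4 has {1,3,4}; col 1 has {1,3,4}; box has {1,3,4}; anti-diagonal has {1,3,4} → only 2 remains.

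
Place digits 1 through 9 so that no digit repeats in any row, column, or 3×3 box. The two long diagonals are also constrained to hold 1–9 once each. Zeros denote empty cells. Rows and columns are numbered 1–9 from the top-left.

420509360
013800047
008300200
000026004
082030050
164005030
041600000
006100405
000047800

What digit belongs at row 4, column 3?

row 1, column 3 = 7: row 1 has {2,3,4,5,6,9}; col 3 has {1,2,3,4,6,8}; box has {1,2,3,4,8} → only 7 remains.
row 1, column 5 = 1: row 1 has {2,3,4,5,6,7,9}; col 5 has {2,3,4}; box has {3,5,8,9} → only 1 remains.
row 1, column 9 = 8: row 1 has {1,2,3,4,5,6,7,9}; col 9 has {4,5,7}; box has {2,3,4,6,7}; anti-diagonal has {1,2,3,4,6} → only 8 remains.
row 2, column 5 = 6: row 2 has {1,3,4,7,8}; col 5 has {1,2,3,4}; box has {1,3,5,8,9} → only 6 remains.
row 2, column 6 = 2: row 2 has {1,3,4,6,7,8}; col 6 has {5,6,7,9}; box has {1,3,5,6,8,9} → only 2 remains.
row 3, column 5 = 7: row 3 has {2,3,8}; col 5 has {1,2,3,4,6}; box has {1,2,3,5,6,8,9} → only 7 remains.
row 3, column 6 = 4: row 3 has {2,3,7,8}; col 6 has {2,5,6,7,9}; box has {1,2,3,5,6,7,8,9} → only 4 remains.
row 5, column 6 = 1: row 5 has {2,3,5,8}; col 6 has {2,4,5,6,7,9}; box has {2,3,5,6} → only 1 remains.
row 3, column 1 = 6: in row 3, 6 can only go here (every other open cell in that row sees a 6).
row 3, column 2 = 5: in row 3, 5 can only go here (every other open cell in that row sees a 5).
row 2, column 1 = 9: row 2 has {1,2,3,4,6,7,8}; col 1 has {1,4,6}; box has {1,2,3,4,5,6,7,8} → only 9 remains.
row 2, column 7 = 5: row 2 has {1,2,3,4,6,7,8,9}; col 7 has {2,3,4,8}; box has {2,3,4,6,7,8} → only 5 remains.
row 5, column 1 = 7: row 5 has {1,2,3,5,8}; col 1 has {1,4,6,9}; box has {1,2,4,6,8} → only 7 remains.
row 9, column 1 = 5: row 9 has {4,7,8}; col 1 has {1,4,6,7,9}; box has {1,4,6}; anti-diagonal has {1,2,3,4,6,8} → only 5 remains.
row 9, column 3 = 9: row 9 has {4,5,7,8}; col 3 has {1,2,3,4,6,7,8}; box has {1,4,5,6} → only 9 remains.
row 9, column 4 = 2: row 9 has {4,5,7,8,9}; col 4 has {1,3,5,6,8}; box has {1,4,6,7} → only 2 remains.
row 9, column 8 = 1: row 9 has {2,4,5,7,8,9}; col 8 has {3,4,5,6}; box has {4,5,8} → only 1 remains.
row 9, column 9 = 6: row 9 has {1,2,4,5,7,8,9}; col 9 has {4,5,7,8}; box has {1,4,5,8}; main diagonal has {1,3,4,5,8} → only 6 remains.
row 3, column 8 = 9: row 3 has {2,3,4,5,6,7,8}; col 8 has {1,3,4,5,6}; box has {2,3,4,5,6,7,8} → only 9 remains.
row 3, column 9 = 1: row 3 has {2,3,4,5,6,7,8,9}; col 9 has {4,5,6,7,8}; box has {2,3,4,5,6,7,8,9} → only 1 remains.
row 4, column 1 = 3: row 4 has {2,4,6}; col 1 has {1,4,5,6,7,9}; box has {1,2,4,6,7,8} → only 3 remains.
row 4, column 2 = 9: row 4 has {2,3,4,6}; col 2 has {1,2,4,5,6,8}; box has {1,2,3,4,6,7,8} → only 9 remains.
row 4, column 3 = 5: row 4 has {2,3,4,6,9}; col 3 has {1,2,3,4,6,7,8,9}; box has {1,2,3,4,6,7,8,9} → only 5 remains.

5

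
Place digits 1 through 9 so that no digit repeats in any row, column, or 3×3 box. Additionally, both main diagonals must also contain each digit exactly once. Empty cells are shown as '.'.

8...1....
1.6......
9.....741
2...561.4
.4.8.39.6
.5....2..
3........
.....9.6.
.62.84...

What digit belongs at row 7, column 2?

row 5, column 1 = 7 (sole candidate).
row 5, column 3 = 1 (sole candidate).
row 5, column 5 = 2 (sole candidate).
row 5, column 8 = 5 (sole candidate).
row 6, column 1 = 6 (sole candidate).
row 9, column 1 = 5 (sole candidate).
row 9, column 7 = 3 (sole candidate).
row 8, column 1 = 4 (sole candidate).
row 3, column 6 = 8 (hidden single in row 3).
row 7, column 7 = 4 (hidden single in row 7).
row 1, column 3 = 4 (hidden single in column 3).
row 3, column 3 = 5 (hidden single in column 3).
row 8, column 3 = 7 (hidden single in column 3).
row 8, column 5 = 3 (sole candidate).
row 3, column 5 = 6 (sole candidate).
row 7, column 5 = 7 (sole candidate).
row 9, column 4 = 1 (sole candidate).
row 1, column 7 = 6 (hidden single in row 1).
row 6, column 6 = 1 (hidden single in row 6).
row 7, column 4 = 6 (hidden single in row 7).
row 8, column 2 = 1 (hidden single in row 8).
row 7, column 8 = 1 (hidden single in row 7).
row 1, column 8 = 2 (hidden single in column 8).
row 3, column 2 = 2 (hidden single in column 2).
row 3, column 4 = 3 (sole candidate).
row 4, column 4 = 7 (hidden single in box 5).
row 2, column 2 = 3 (sole candidate).
row 9, column 9 = 9 (sole candidate).
row 1, column 2 = 7 (sole candidate).
row 1, column 6 = 5 (sole candidate).
row 1, column 9 = 3 (sole candidate).
row 7, column 6 = 2 (sole candidate).
row 8, column 4 = 5 (sole candidate).
row 8, column 7 = 8 (sole candidate).
row 8, column 9 = 2 (sole candidate).
row 9, column 8 = 7 (sole candidate).
row 1, column 4 = 9 (sole candidate).
row 2, column 5 = 4 (sole candidate).
row 2, column 6 = 7 (sole candidate).
row 2, column 7 = 5 (sole candidate).
row 2, column 9 = 8 (sole candidate).
row 6, column 4 = 4 (sole candidate).
row 6, column 5 = 9 (sole candidate).
row 6, column 9 = 7 (sole candidate).
row 7, column 9 = 5 (sole candidate).
row 2, column 4 = 2 (sole candidate).
row 2, column 8 = 9 (sole candidate).
row 7, column 3 = 8 (sole candidate).
row 6, column 3 = 3 (sole candidate).
row 6, column 8 = 8 (sole candidate).
row 7, column 2 = 9: row 7 has {1,2,3,4,5,6,7,8}; col 2 has {1,2,3,4,5,6,7}; box has {1,2,3,4,5,6,7,8} → only 9 remains.

9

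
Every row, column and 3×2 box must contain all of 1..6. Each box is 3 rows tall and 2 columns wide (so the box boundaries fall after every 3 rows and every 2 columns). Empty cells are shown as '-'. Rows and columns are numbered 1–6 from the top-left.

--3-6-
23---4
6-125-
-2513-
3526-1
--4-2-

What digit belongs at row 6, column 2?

6

row 1, column 6 = 2: row 1 has {3,6}; col 6 has {1,4}; box has {4,5,6} → only 2 remains.
row 2, column 3 = 6: row 2 has {2,3,4}; col 3 has {1,2,3,4,5}; box has {1,2,3} → only 6 remains.
row 2, column 4 = 5: row 2 has {2,3,4,6}; col 4 has {1,2,6}; box has {1,2,3,6} → only 5 remains.
row 2, column 5 = 1: row 2 has {2,3,4,5,6}; col 5 has {2,3,5,6}; box has {2,4,5,6} → only 1 remains.
row 3, column 2 = 4: row 3 has {1,2,5,6}; col 2 has {2,3,5}; box has {2,3,6} → only 4 remains.
row 3, column 6 = 3: row 3 has {1,2,4,5,6}; col 6 has {1,2,4}; box has {1,2,4,5,6} → only 3 remains.
row 4, column 1 = 4: row 4 has {1,2,3,5}; col 1 has {2,3,6}; box has {2,3,5} → only 4 remains.
row 4, column 6 = 6: row 4 has {1,2,3,4,5}; col 6 has {1,2,3,4}; box has {1,2,3} → only 6 remains.
row 5, column 5 = 4: row 5 has {1,2,3,5,6}; col 5 has {1,2,3,5,6}; box has {1,2,3,6} → only 4 remains.
row 6, column 1 = 1: row 6 has {2,4}; col 1 has {2,3,4,6}; box has {2,3,4,5} → only 1 remains.
row 6, column 2 = 6: row 6 has {1,2,4}; col 2 has {2,3,4,5}; box has {1,2,3,4,5} → only 6 remains.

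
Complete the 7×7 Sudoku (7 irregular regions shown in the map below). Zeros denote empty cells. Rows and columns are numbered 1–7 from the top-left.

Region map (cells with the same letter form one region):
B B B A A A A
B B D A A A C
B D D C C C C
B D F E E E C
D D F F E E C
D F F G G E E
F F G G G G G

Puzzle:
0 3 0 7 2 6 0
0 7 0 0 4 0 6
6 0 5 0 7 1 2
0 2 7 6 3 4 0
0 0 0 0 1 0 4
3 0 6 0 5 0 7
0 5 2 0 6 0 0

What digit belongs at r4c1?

1

r2c3 = 1: row 2 has {4,6,7}; col 3 has {2,5,6,7}; region has {2,3,5} → only 1 remains.
r3c2 = 4: row 3 has {1,2,5,6,7}; col 2 has {2,3,5,7}; region has {1,2,3,5} → only 4 remains.
r3c4 = 3: row 3 has {1,2,4,5,6,7}; col 4 has {6,7}; region has {1,2,4,6,7} → only 3 remains.
r4c7 = 5: row 4 has {2,3,4,6,7}; col 7 has {2,4,6,7}; region has {1,2,3,4,6,7} → only 5 remains.
r5c1 = 7: row 5 has {1,4}; col 1 has {3,6}; region has {1,2,3,4,5} → only 7 remains.
r5c2 = 6: row 5 has {1,4,7}; col 2 has {2,3,4,5,7}; region has {1,2,3,4,5,7} → only 6 remains.
r5c3 = 3: row 5 has {1,4,6,7}; col 3 has {1,2,5,6,7}; region has {5,6,7} → only 3 remains.
r5c4 = 2: row 5 has {1,3,4,6,7}; col 4 has {3,6,7}; region has {3,5,6,7} → only 2 remains.
r5c6 = 5: row 5 has {1,2,3,4,6,7}; col 6 has {1,4,6}; region has {1,3,4,6,7} → only 5 remains.
r6c2 = 1: row 6 has {3,5,6,7}; col 2 has {2,3,4,5,6,7}; region has {2,3,5,6,7} → only 1 remains.
r6c4 = 4: row 6 has {1,3,5,6,7}; col 4 has {2,3,6,7}; region has {2,5,6} → only 4 remains.
r6c6 = 2: row 6 has {1,3,4,5,6,7}; col 6 has {1,4,5,6}; region has {1,3,4,5,6,7} → only 2 remains.
r7c1 = 4: row 7 has {2,5,6}; col 1 has {3,6,7}; region has {1,2,3,5,6,7} → only 4 remains.
r7c4 = 1: row 7 has {2,4,5,6}; col 4 has {2,3,4,6,7}; region has {2,4,5,6} → only 1 remains.
r7c7 = 3: row 7 has {1,2,4,5,6}; col 7 has {2,4,5,6,7}; region has {1,2,4,5,6} → only 3 remains.
r1c3 = 4: row 1 has {2,3,6,7}; col 3 has {1,2,3,5,6,7}; region has {3,6,7} → only 4 remains.
r1c7 = 1: row 1 has {2,3,4,6,7}; col 7 has {2,3,4,5,6,7}; region has {2,4,6,7} → only 1 remains.
r2c4 = 5: row 2 has {1,4,6,7}; col 4 has {1,2,3,4,6,7}; region has {1,2,4,6,7} → only 5 remains.
r2c6 = 3: row 2 has {1,4,5,6,7}; col 6 has {1,2,4,5,6}; region has {1,2,4,5,6,7} → only 3 remains.
r4c1 = 1: row 4 has {2,3,4,5,6,7}; col 1 has {3,4,6,7}; region has {3,4,6,7} → only 1 remains.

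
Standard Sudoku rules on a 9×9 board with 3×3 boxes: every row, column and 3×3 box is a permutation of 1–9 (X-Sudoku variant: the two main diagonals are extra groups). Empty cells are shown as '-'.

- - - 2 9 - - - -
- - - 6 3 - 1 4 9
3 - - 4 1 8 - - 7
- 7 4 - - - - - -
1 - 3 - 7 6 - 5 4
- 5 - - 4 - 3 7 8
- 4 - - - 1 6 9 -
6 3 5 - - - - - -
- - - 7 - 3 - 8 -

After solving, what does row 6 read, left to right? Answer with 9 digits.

row 1, column 8 = 3: in row 1, 3 can only go here (every other open cell in that row sees a 3).
row 1, column 1 = 4: in row 1, 4 can only go here (every other open cell in that row sees a 4).
row 3, column 7 = 5: in row 3, 5 can only go here (every other open cell in that row sees a 5).
row 1, column 7 = 8: row 1 has {2,3,4,9}; col 7 has {1,3,5,6}; box has {1,3,4,5,7,9} → only 8 remains.
row 1, column 9 = 6: row 1 has {2,3,4,8,9}; col 9 has {4,7,8,9}; box has {1,3,4,5,7,8,9}; anti-diagonal has {3,4,5,7} → only 6 remains.
row 3, column 8 = 2: row 3 has {1,3,4,5,7,8}; col 8 has {3,4,5,7,8,9}; box has {1,3,4,5,6,7,8,9} → only 2 remains.
row 8, column 8 = 1: row 8 has {3,5,6}; col 8 has {2,3,4,5,7,8,9}; box has {6,8,9}; main diagonal has {4,6,7} → only 1 remains.
row 8, column 9 = 2: row 8 has {1,3,5,6}; col 9 has {4,6,7,8,9}; box has {1,6,8,9} → only 2 remains.
row 9, column 7 = 4: row 9 has {3,7,8}; col 7 has {1,3,5,6,8}; box has {1,2,6,8,9} → only 4 remains.
row 9, column 9 = 5: row 9 has {3,4,7,8}; col 9 has {2,4,6,7,8,9}; box has {1,2,4,6,8,9}; main diagonal has {1,4,6,7} → only 5 remains.
row 1, column 2 = 1: row 1 has {2,3,4,6,8,9}; col 2 has {3,4,5,7}; box has {3,4} → only 1 remains.
row 1, column 3 = 7: row 1 has {1,2,3,4,6,8,9}; col 3 has {3,4,5}; box has {1,3,4} → only 7 remains.
row 1, column 6 = 5: row 1 has {1,2,3,4,6,7,8,9}; col 6 has {1,3,6,8}; box has {1,2,3,4,6,8,9} → only 5 remains.
row 2, column 6 = 7: row 2 has {1,3,4,6,9}; col 6 has {1,3,5,6,8}; box has {1,2,3,4,5,6,8,9} → only 7 remains.
row 3, column 3 = 9: row 3 has {1,2,3,4,5,7,8}; col 3 has {3,4,5,7}; box has {1,3,4,7}; main diagonal has {1,4,5,6,7} → only 9 remains.
row 4, column 8 = 6: row 4 has {4,7}; col 8 has {1,2,3,4,5,7,8,9}; box has {3,4,5,7,8} → only 6 remains.
row 4, column 9 = 1: row 4 has {4,6,7}; col 9 has {2,4,5,6,7,8,9}; box has {3,4,5,6,7,8} → only 1 remains.
row 6, column 6 = 2: row 6 has {3,4,5,7,8}; col 6 has {1,3,5,6,7,8}; box has {4,6,7}; main diagonal has {1,4,5,6,7,9} → only 2 remains.
row 7, column 9 = 3: row 7 has {1,4,6,9}; col 9 has {1,2,4,5,6,7,8,9}; box has {1,2,4,5,6,8,9} → only 3 remains.
row 8, column 5 = 8: row 8 has {1,2,3,5,6}; col 5 has {1,3,4,7,9}; box has {1,3,7} → only 8 remains.
row 8, column 7 = 7: row 8 has {1,2,3,5,6,8}; col 7 has {1,3,4,5,6,8}; box has {1,2,3,4,5,6,8,9} → only 7 remains.
row 2, column 2 = 8: row 2 has {1,3,4,6,7,9}; col 2 has {1,3,4,5,7}; box has {1,3,4,7,9}; main diagonal has {1,2,4,5,6,7,9} → only 8 remains.
row 2, column 3 = 2: row 2 has {1,3,4,6,7,8,9}; col 3 has {3,4,5,7,9}; box has {1,3,4,7,8,9} → only 2 remains.
row 3, column 2 = 6: row 3 has {1,2,3,4,5,7,8,9}; col 2 has {1,3,4,5,7,8}; box has {1,2,3,4,7,8,9} → only 6 remains.
row 4, column 4 = 3: row 4 has {1,4,6,7}; col 4 has {2,4,6,7}; box has {2,4,6,7}; main diagonal has {1,2,4,5,6,7,8,9} → only 3 remains.
row 4, column 5 = 5: row 4 has {1,3,4,6,7}; col 5 has {1,3,4,7,8,9}; box has {2,3,4,6,7} → only 5 remains.
row 4, column 6 = 9: row 4 has {1,3,4,5,6,7}; col 6 has {1,2,3,5,6,7,8}; box has {2,3,4,5,6,7}; anti-diagonal has {3,4,5,6,7} → only 9 remains.
row 4, column 7 = 2: row 4 has {1,3,4,5,6,7,9}; col 7 has {1,3,4,5,6,7,8}; box has {1,3,4,5,6,7,8} → only 2 remains.
row 5, column 4 = 8: row 5 has {1,3,4,5,6,7}; col 4 has {2,3,4,6,7}; box has {2,3,4,5,6,7,9} → only 8 remains.
row 5, column 7 = 9: row 5 has {1,3,4,5,6,7,8}; col 7 has {1,2,3,4,5,6,7,8}; box has {1,2,3,4,5,6,7,8} → only 9 remains.
row 6, column 1 = 9: row 6 has {2,3,4,5,7,8}; col 1 has {1,3,4,6}; box has {1,3,4,5,7} → only 9 remains.
row 6, column 3 = 6: row 6 has {2,3,4,5,7,8,9}; col 3 has {2,3,4,5,7,9}; box has {1,3,4,5,7,9} → only 6 remains.
row 6, column 4 = 1: row 6 has {2,3,4,5,6,7,8,9}; col 4 has {2,3,4,6,7,8}; box has {2,3,4,5,6,7,8,9}; anti-diagonal has {3,4,5,6,7,9} → only 1 remains.

956142378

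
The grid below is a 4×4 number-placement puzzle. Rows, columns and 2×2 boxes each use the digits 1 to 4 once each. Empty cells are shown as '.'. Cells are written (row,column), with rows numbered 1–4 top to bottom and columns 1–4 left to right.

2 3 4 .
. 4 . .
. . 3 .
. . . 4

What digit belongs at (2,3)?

2

(1,4) = 1 (sole candidate).
(2,1) = 1 (sole candidate).
(2,3) = 2: row 2 has {1,4}; col 3 has {3,4}; box has {1,4} → only 2 remains.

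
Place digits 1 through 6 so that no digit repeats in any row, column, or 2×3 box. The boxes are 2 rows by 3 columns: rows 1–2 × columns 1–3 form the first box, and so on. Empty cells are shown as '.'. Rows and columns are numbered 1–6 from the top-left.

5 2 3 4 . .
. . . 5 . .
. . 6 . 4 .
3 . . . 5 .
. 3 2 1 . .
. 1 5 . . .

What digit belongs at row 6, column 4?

2

row 3, column 2 = 5 (sole candidate).
row 4, column 2 = 4 (sole candidate).
row 4, column 3 = 1 (sole candidate).
row 5, column 5 = 6 (sole candidate).
row 1, column 5 = 1 (sole candidate).
row 1, column 6 = 6 (sole candidate).
row 2, column 2 = 6 (sole candidate).
row 2, column 3 = 4 (sole candidate).
row 3, column 1 = 2 (sole candidate).
row 3, column 4 = 3 (sole candidate).
row 3, column 6 = 1 (sole candidate).
row 4, column 6 = 2 (sole candidate).
row 5, column 1 = 4 (sole candidate).
row 5, column 6 = 5 (sole candidate).
row 6, column 1 = 6 (sole candidate).
row 6, column 4 = 2: row 6 has {1,5,6}; col 4 has {1,3,4,5}; box has {1,5,6} → only 2 remains.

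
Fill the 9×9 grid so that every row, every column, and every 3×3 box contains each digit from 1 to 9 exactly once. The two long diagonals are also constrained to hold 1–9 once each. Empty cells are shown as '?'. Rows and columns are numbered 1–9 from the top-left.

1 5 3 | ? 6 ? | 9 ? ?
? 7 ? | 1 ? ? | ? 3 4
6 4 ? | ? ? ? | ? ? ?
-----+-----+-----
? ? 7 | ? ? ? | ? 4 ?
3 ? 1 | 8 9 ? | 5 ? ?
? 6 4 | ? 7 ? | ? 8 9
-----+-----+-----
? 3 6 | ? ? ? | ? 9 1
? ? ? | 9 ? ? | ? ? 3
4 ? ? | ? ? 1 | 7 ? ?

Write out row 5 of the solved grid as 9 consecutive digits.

r5c2 = 2: row 5 has {1,3,5,8,9}; col 2 has {3,4,5,6,7}; box has {1,3,4,6,7} → only 2 remains.
r6c1 = 5 (sole candidate).
r6c4 = 2 (sole candidate).
r6c6 = 3 (sole candidate).
r6c7 = 1 (sole candidate).
r3c7 = 8 (sole candidate).
r4c6 = 5 (sole candidate).
r8c2 = 1 (sole candidate).
r1c9 = 7 (sole candidate).
r3c3 = 2 (sole candidate).
r3c9 = 5 (sole candidate).
r4c4 = 6 (sole candidate).
r4c5 = 1 (sole candidate).
r4c9 = 2 (sole candidate).
r5c6 = 4: row 5 has {1,2,3,5,8,9}; col 6 has {1,3,5}; box has {1,2,3,5,6,7,8,9} → only 4 remains.
r5c9 = 6: row 5 has {1,2,3,4,5,8,9}; col 9 has {1,2,3,4,5,7,9}; box has {1,2,4,5,8,9} → only 6 remains.
r7c7 = 4 (sole candidate).
r8c8 = 5 (sole candidate).
r9c9 = 8 (sole candidate).
r1c4 = 4 (sole candidate).
r1c8 = 2 (sole candidate).
r2c7 = 6 (sole candidate).
r3c5 = 3 (sole candidate).
r3c8 = 1 (sole candidate).
r4c7 = 3 (sole candidate).
r5c8 = 7: row 5 has {1,2,3,4,5,6,8,9}; col 8 has {1,2,3,4,5,8,9}; box has {1,2,3,4,5,6,8,9} → only 7 remains.

321894576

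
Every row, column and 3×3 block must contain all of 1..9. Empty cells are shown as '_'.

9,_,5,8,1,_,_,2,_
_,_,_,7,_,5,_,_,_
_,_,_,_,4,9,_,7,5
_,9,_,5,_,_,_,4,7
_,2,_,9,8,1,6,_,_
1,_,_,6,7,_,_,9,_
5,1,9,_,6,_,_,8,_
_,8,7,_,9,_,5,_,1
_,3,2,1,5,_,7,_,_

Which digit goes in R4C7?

R3C2 = 6: row 3 has {4,5,7,9}; col 2 has {1,2,3,8,9}; box has {5,9} → only 6 remains.
R5C9 = 3: row 5 has {1,2,6,8,9}; col 9 has {1,5,7}; box has {4,6,7,9} → only 3 remains.
R9C8 = 6: row 9 has {1,2,3,5,7}; col 8 has {2,4,7,8,9}; box has {1,5,7,8} → only 6 remains.
R2C2 = 4: row 2 has {5,7}; col 2 has {1,2,3,6,8,9}; box has {5,6,9} → only 4 remains.
R5C3 = 4: row 5 has {1,2,3,6,8,9}; col 3 has {2,5,7,9}; box has {1,2,9} → only 4 remains.
R5C8 = 5: row 5 has {1,2,3,4,6,8,9}; col 8 has {2,4,6,7,8,9}; box has {3,4,6,7,9} → only 5 remains.
R6C2 = 5: row 6 has {1,6,7,9}; col 2 has {1,2,3,4,6,8,9}; box has {1,2,4,9} → only 5 remains.
R8C8 = 3: row 8 has {1,5,7,8,9}; col 8 has {2,4,5,6,7,8,9}; box has {1,5,6,7,8} → only 3 remains.
R9C1 = 4: row 9 has {1,2,3,5,6,7}; col 1 has {1,5,9}; box has {1,2,3,5,7,8,9} → only 4 remains.
R9C6 = 8: row 9 has {1,2,3,4,5,6,7}; col 6 has {1,5,9}; box has {1,5,6,9} → only 8 remains.
R9C9 = 9: row 9 has {1,2,3,4,5,6,7,8}; col 9 has {1,3,5,7}; box has {1,3,5,6,7,8} → only 9 remains.
R1C2 = 7: row 1 has {1,2,5,8,9}; col 2 has {1,2,3,4,5,6,8,9}; box has {4,5,6,9} → only 7 remains.
R2C8 = 1: row 2 has {4,5,7}; col 8 has {2,3,4,5,6,7,8,9}; box has {2,5,7} → only 1 remains.
R5C1 = 7: row 5 has {1,2,3,4,5,6,8,9}; col 1 has {1,4,5,9}; box has {1,2,4,5,9} → only 7 remains.
R8C1 = 6: row 8 has {1,3,5,7,8,9}; col 1 has {1,4,5,7,9}; box has {1,2,3,4,5,7,8,9} → only 6 remains.
R2C9 = 6: in row 2, 6 can only go here (every other open cell in that row sees a 6).
R2C7 = 9: in row 2, 9 can only go here (every other open cell in that row sees a 9).
R1C9 = 4: row 1 has {1,2,5,7,8,9}; col 9 has {1,3,5,6,7,9}; box has {1,2,5,6,7,9} → only 4 remains.
R7C9 = 2: row 7 has {1,5,6,8,9}; col 9 has {1,3,4,5,6,7,9}; box has {1,3,5,6,7,8,9} → only 2 remains.
R1C7 = 3: row 1 has {1,2,4,5,7,8,9}; col 7 has {5,6,7,9}; box has {1,2,4,5,6,7,9} → only 3 remains.
R3C7 = 8: row 3 has {4,5,6,7,9}; col 7 has {3,5,6,7,9}; box has {1,2,3,4,5,6,7,9} → only 8 remains.
R6C7 = 2: row 6 has {1,5,6,7,9}; col 7 has {3,5,6,7,8,9}; box has {3,4,5,6,7,9} → only 2 remains.
R6C9 = 8: row 6 has {1,2,5,6,7,9}; col 9 has {1,2,3,4,5,6,7,9}; box has {2,3,4,5,6,7,9} → only 8 remains.
R7C7 = 4: row 7 has {1,2,5,6,8,9}; col 7 has {2,3,5,6,7,8,9}; box has {1,2,3,5,6,7,8,9} → only 4 remains.
R1C6 = 6: row 1 has {1,2,3,4,5,7,8,9}; col 6 has {1,5,8,9}; box has {1,4,5,7,8,9} → only 6 remains.
R4C7 = 1: row 4 has {4,5,7,9}; col 7 has {2,3,4,5,6,7,8,9}; box has {2,3,4,5,6,7,8,9} → only 1 remains.

1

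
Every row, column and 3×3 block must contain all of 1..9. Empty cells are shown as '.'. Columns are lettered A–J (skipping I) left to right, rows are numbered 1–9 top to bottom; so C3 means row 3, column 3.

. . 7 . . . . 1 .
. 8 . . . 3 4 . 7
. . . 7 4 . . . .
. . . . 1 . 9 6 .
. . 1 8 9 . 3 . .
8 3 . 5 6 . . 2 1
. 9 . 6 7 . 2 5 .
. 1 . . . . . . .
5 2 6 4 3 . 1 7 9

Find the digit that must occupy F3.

9

H2 = 9 (sole candidate).
H5 = 4 (sole candidate).
J5 = 5 (sole candidate).
G6 = 7 (sole candidate).
F9 = 8 (sole candidate).
J4 = 8 (sole candidate).
F6 = 4 (sole candidate).
F7 = 1 (sole candidate).
C6 = 9 (sole candidate).
A2 = 6 (hidden single in row 2).
B3 = 5 (sole candidate).
B1 = 4 (sole candidate).
C2 = 2 (sole candidate).
D2 = 1 (sole candidate).
E2 = 5 (sole candidate).
C3 = 3 (sole candidate).
H3 = 8 (sole candidate).
B4 = 7 (sole candidate).
F4 = 2 (sole candidate).
A5 = 2 (sole candidate).
B5 = 6 (sole candidate).
F5 = 7 (sole candidate).
E8 = 2 (sole candidate).
H8 = 3 (sole candidate).
A1 = 9 (sole candidate).
D1 = 2 (sole candidate).
E1 = 8 (sole candidate).
F1 = 6 (sole candidate).
G1 = 5 (sole candidate).
J1 = 3 (sole candidate).
A3 = 1 (sole candidate).
F3 = 9: row 3 has {1,3,4,5,7,8}; col 6 has {1,2,3,4,6,7,8}; box has {1,2,3,4,5,6,7,8} → only 9 remains.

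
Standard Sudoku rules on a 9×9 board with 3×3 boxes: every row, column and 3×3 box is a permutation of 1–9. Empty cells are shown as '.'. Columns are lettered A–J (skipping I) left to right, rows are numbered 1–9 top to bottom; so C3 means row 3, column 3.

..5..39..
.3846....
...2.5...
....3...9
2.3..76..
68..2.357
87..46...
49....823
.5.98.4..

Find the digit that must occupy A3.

9

D6 = 1 (sole candidate).
F8 = 1 (sole candidate).
F9 = 2 (sole candidate).
F2 = 9 (sole candidate).
F6 = 4 (sole candidate).
C8 = 6 (sole candidate).
C9 = 1 (sole candidate).
J9 = 6 (sole candidate).
F4 = 8 (sole candidate).
D5 = 5 (sole candidate).
E5 = 9 (sole candidate).
C6 = 9 (sole candidate).
C7 = 2 (sole candidate).
D7 = 3 (sole candidate).
D8 = 7 (sole candidate).
E8 = 5 (sole candidate).
A9 = 3 (sole candidate).
H9 = 7 (sole candidate).
D1 = 8 (sole candidate).
H2 = 1 (sole candidate).
G3 = 7 (sole candidate).
D4 = 6 (sole candidate).
H4 = 4 (sole candidate).
H5 = 8 (sole candidate).
J5 = 1 (sole candidate).
H7 = 9 (sole candidate).
J7 = 5 (sole candidate).
H1 = 6 (sole candidate).
A2 = 7 (sole candidate).
J2 = 2 (sole candidate).
C3 = 4 (sole candidate).
E3 = 1 (sole candidate).
H3 = 3 (sole candidate).
J3 = 8 (sole candidate).
B4 = 1 (sole candidate).
C4 = 7 (sole candidate).
G4 = 2 (sole candidate).
B5 = 4 (sole candidate).
G7 = 1 (sole candidate).
A1 = 1 (sole candidate).
B1 = 2 (sole candidate).
E1 = 7 (sole candidate).
J1 = 4 (sole candidate).
G2 = 5 (sole candidate).
A3 = 9: row 3 has {1,2,3,4,5,7,8}; col 1 has {1,2,3,4,6,7,8}; box has {1,2,3,4,5,7,8} → only 9 remains.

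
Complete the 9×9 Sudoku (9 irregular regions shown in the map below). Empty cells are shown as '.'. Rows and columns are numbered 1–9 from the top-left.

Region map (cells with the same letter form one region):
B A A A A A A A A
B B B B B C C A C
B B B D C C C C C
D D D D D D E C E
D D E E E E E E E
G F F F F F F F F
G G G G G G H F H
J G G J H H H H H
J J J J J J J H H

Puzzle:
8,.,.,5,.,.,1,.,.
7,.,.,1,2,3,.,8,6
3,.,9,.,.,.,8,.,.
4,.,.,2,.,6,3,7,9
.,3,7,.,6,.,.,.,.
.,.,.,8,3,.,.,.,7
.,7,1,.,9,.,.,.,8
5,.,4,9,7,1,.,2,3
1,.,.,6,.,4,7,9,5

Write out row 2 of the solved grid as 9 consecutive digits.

745123986

row 1, column 5 = 4 (sole candidate).
row 1, column 9 = 2 (sole candidate).
row 2, column 3 = 5: row 2 has {1,2,3,6,7,8}; col 3 has {1,4,7,9}; region has {1,2,3,7,8,9} → only 5 remains.
row 3, column 4 = 7 (sole candidate).
row 4, column 3 = 8 (sole candidate).
row 5, column 1 = 9 (sole candidate).
row 5, column 4 = 4 (sole candidate).
row 5, column 9 = 1 (sole candidate).
row 7, column 4 = 3 (sole candidate).
row 8, column 7 = 6 (sole candidate).
row 9, column 5 = 8 (sole candidate).
row 2, column 2 = 4: row 2 has {1,2,3,5,6,7,8}; col 2 has {3,7}; region has {1,2,3,5,7,8,9} → only 4 remains.
row 2, column 7 = 9: row 2 has {1,2,3,4,5,6,7,8}; col 7 has {1,3,6,7,8}; region has {3,6,7,8} → only 9 remains.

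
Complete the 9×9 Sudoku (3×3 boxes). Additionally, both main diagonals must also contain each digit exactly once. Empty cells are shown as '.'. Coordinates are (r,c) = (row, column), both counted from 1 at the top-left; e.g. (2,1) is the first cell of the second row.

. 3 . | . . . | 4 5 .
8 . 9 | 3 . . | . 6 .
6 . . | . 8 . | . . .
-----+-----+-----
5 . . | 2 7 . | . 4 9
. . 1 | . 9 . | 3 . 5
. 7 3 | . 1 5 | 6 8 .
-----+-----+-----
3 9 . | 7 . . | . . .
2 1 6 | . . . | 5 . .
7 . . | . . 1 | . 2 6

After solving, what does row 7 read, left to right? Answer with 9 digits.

395726814

(1,1) = 1 (sole candidate).
(2,2) = 4 (sole candidate).
(3,3) = 7 (sole candidate).
(3,7) = 2 (sole candidate).
(4,3) = 8 (sole candidate).
(4,6) = 3 (sole candidate).
(4,7) = 1 (sole candidate).
(5,1) = 4 (sole candidate).
(5,8) = 7 (sole candidate).
(6,1) = 9 (sole candidate).
(6,4) = 4 (sole candidate).
(6,9) = 2 (sole candidate).
(7,3) = 5: row 7 has {3,7,9}; col 3 has {1,3,6,7,8,9}; box has {1,2,3,6,7,9}; anti-diagonal has {1,2,3,4,6,7,9} → only 5 remains.
(7,7) = 8: row 7 has {3,5,7,9}; col 7 has {1,2,3,4,5,6}; box has {2,5,6}; main diagonal has {1,2,4,5,6,7,9} → only 8 remains.
(7,8) = 1: row 7 has {3,5,7,8,9}; col 8 has {2,4,5,6,7,8}; box has {2,5,6,8} → only 1 remains.
(7,9) = 4: row 7 has {1,3,5,7,8,9}; col 9 has {2,5,6,9}; box has {1,2,5,6,8} → only 4 remains.
(8,8) = 3 (sole candidate).
(8,9) = 7 (sole candidate).
(9,2) = 8 (sole candidate).
(9,3) = 4 (sole candidate).
(9,7) = 9 (sole candidate).
(1,3) = 2 (sole candidate).
(1,5) = 6 (sole candidate).
(1,9) = 8 (sole candidate).
(2,7) = 7 (sole candidate).
(2,9) = 1 (sole candidate).
(3,2) = 5 (sole candidate).
(3,8) = 9 (sole candidate).
(3,9) = 3 (sole candidate).
(4,2) = 6 (sole candidate).
(5,2) = 2 (sole candidate).
(7,5) = 2: row 7 has {1,3,4,5,7,8,9}; col 5 has {1,6,7,8,9}; box has {1,7} → only 2 remains.
(7,6) = 6: row 7 has {1,2,3,4,5,7,8,9}; col 6 has {1,3,5}; box has {1,2,7} → only 6 remains.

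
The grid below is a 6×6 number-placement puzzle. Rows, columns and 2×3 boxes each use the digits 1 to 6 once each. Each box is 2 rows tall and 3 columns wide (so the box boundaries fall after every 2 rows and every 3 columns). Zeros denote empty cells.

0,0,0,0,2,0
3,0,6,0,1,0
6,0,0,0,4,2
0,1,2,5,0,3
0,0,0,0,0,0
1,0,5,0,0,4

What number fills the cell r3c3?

3

r2c4 = 4 (sole candidate).
r2c6 = 5 (sole candidate).
r3c3 = 3: row 3 has {2,4,6}; col 3 has {2,5,6}; box has {1,2,6} → only 3 remains.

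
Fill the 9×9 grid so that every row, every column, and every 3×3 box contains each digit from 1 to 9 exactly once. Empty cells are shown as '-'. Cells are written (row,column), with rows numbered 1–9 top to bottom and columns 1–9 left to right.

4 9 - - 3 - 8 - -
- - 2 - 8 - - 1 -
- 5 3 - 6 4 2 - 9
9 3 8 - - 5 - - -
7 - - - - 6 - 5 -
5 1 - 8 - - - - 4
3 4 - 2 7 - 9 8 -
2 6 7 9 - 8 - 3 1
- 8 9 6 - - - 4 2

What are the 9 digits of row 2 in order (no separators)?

(2,1) = 6: row 2 has {1,2,8}; col 1 has {2,3,4,5,7,9}; box has {2,3,4,5,9} → only 6 remains.
(2,2) = 7: row 2 has {1,2,6,8}; col 2 has {1,3,4,5,6,8,9}; box has {2,3,4,5,6,9} → only 7 remains.
(2,4) = 5: row 2 has {1,2,6,7,8}; col 4 has {2,6,8,9}; box has {3,4,6,8} → only 5 remains.
(2,6) = 9: row 2 has {1,2,5,6,7,8}; col 6 has {4,5,6,8}; box has {3,4,5,6,8} → only 9 remains.
(2,9) = 3: row 2 has {1,2,5,6,7,8,9}; col 9 has {1,2,4,9}; box has {1,2,8,9} → only 3 remains.
(3,8) = 7: row 3 has {2,3,4,5,6,9}; col 8 has {1,3,4,5,8}; box has {1,2,3,8,9} → only 7 remains.
(5,2) = 2: row 5 has {5,6,7}; col 2 has {1,3,4,5,6,7,8,9}; box has {1,3,5,7,8,9} → only 2 remains.
(5,3) = 4: row 5 has {2,5,6,7}; col 3 has {2,3,7,8,9}; box has {1,2,3,5,7,8,9} → only 4 remains.
(5,9) = 8: row 5 has {2,4,5,6,7}; col 9 has {1,2,3,4,9}; box has {4,5} → only 8 remains.
(6,3) = 6: row 6 has {1,4,5,8}; col 3 has {2,3,4,7,8,9}; box has {1,2,3,4,5,7,8,9} → only 6 remains.
(7,6) = 1: row 7 has {2,3,4,7,8,9}; col 6 has {4,5,6,8,9}; box has {2,6,7,8,9} → only 1 remains.
(8,7) = 5: row 8 has {1,2,3,6,7,8,9}; col 7 has {2,8,9}; box has {1,2,3,4,8,9} → only 5 remains.
(9,1) = 1: row 9 has {2,4,6,8,9}; col 1 has {2,3,4,5,6,7,9}; box has {2,3,4,6,7,8,9} → only 1 remains.
(9,5) = 5: row 9 has {1,2,4,6,8,9}; col 5 has {3,6,7,8}; box has {1,2,6,7,8,9} → only 5 remains.
(9,6) = 3: row 9 has {1,2,4,5,6,8,9}; col 6 has {1,4,5,6,8,9}; box has {1,2,5,6,7,8,9} → only 3 remains.
(9,7) = 7: row 9 has {1,2,3,4,5,6,8,9}; col 7 has {2,5,8,9}; box has {1,2,3,4,5,8,9} → only 7 remains.
(1,3) = 1: row 1 has {3,4,8,9}; col 3 has {2,3,4,6,7,8,9}; box has {2,3,4,5,6,7,9} → only 1 remains.
(1,4) = 7: row 1 has {1,3,4,8,9}; col 4 has {2,5,6,8,9}; box has {3,4,5,6,8,9} → only 7 remains.
(1,6) = 2: row 1 has {1,3,4,7,8,9}; col 6 has {1,3,4,5,6,8,9}; box has {3,4,5,6,7,8,9} → only 2 remains.
(1,8) = 6: row 1 has {1,2,3,4,7,8,9}; col 8 has {1,3,4,5,7,8}; box has {1,2,3,7,8,9} → only 6 remains.
(1,9) = 5: row 1 has {1,2,3,4,6,7,8,9}; col 9 has {1,2,3,4,8,9}; box has {1,2,3,6,7,8,9} → only 5 remains.
(2,7) = 4: row 2 has {1,2,3,5,6,7,8,9}; col 7 has {2,5,7,8,9}; box has {1,2,3,5,6,7,8,9} → only 4 remains.

672589413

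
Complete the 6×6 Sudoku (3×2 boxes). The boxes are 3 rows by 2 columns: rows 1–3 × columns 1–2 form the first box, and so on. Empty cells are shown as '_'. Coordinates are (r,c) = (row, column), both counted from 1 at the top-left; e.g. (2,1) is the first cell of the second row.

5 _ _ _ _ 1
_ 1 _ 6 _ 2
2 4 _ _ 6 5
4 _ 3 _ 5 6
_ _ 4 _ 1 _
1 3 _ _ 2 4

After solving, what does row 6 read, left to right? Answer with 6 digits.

(1,2) = 6: row 1 has {1,5}; col 2 has {1,3,4}; box has {1,2,4,5} → only 6 remains.
(1,3) = 2: row 1 has {1,5,6}; col 3 has {3,4}; box has {6} → only 2 remains.
(2,1) = 3: row 2 has {1,2,6}; col 1 has {1,2,4,5}; box has {1,2,4,5,6} → only 3 remains.
(2,3) = 5: row 2 has {1,2,3,6}; col 3 has {2,3,4}; box has {2,6} → only 5 remains.
(2,5) = 4: row 2 has {1,2,3,5,6}; col 5 has {1,2,5,6}; box has {1,2,5,6} → only 4 remains.
(3,3) = 1: row 3 has {2,4,5,6}; col 3 has {2,3,4,5}; box has {2,5,6} → only 1 remains.
(3,4) = 3: row 3 has {1,2,4,5,6}; col 4 has {6}; box has {1,2,5,6} → only 3 remains.
(4,2) = 2: row 4 has {3,4,5,6}; col 2 has {1,3,4,6}; box has {1,3,4} → only 2 remains.
(4,4) = 1: row 4 has {2,3,4,5,6}; col 4 has {3,6}; box has {3,4} → only 1 remains.
(5,1) = 6: row 5 has {1,4}; col 1 has {1,2,3,4,5}; box has {1,2,3,4} → only 6 remains.
(5,2) = 5: row 5 has {1,4,6}; col 2 has {1,2,3,4,6}; box has {1,2,3,4,6} → only 5 remains.
(5,4) = 2: row 5 has {1,4,5,6}; col 4 has {1,3,6}; box has {1,3,4} → only 2 remains.
(5,6) = 3: row 5 has {1,2,4,5,6}; col 6 has {1,2,4,5,6}; box has {1,2,4,5,6} → only 3 remains.
(6,3) = 6: row 6 has {1,2,3,4}; col 3 has {1,2,3,4,5}; box has {1,2,3,4} → only 6 remains.
(6,4) = 5: row 6 has {1,2,3,4,6}; col 4 has {1,2,3,6}; box has {1,2,3,4,6} → only 5 remains.

136524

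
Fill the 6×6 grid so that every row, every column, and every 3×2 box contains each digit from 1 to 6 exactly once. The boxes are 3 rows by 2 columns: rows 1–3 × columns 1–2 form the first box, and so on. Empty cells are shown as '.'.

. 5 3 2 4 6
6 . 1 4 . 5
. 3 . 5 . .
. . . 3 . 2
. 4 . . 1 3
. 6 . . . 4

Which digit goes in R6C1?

R1C1 = 1: row 1 has {2,3,4,5,6}; col 1 has {6}; box has {3,5,6} → only 1 remains.
R2C2 = 2: row 2 has {1,4,5,6}; col 2 has {3,4,5,6}; box has {1,3,5,6} → only 2 remains.
R2C5 = 3: row 2 has {1,2,4,5,6}; col 5 has {1,4}; box has {4,5,6} → only 3 remains.
R3C1 = 4: row 3 has {3,5}; col 1 has {1,6}; box has {1,2,3,5,6} → only 4 remains.
R3C3 = 6: row 3 has {3,4,5}; col 3 has {1,3}; box has {1,2,3,4,5} → only 6 remains.
R3C5 = 2: row 3 has {3,4,5,6}; col 5 has {1,3,4}; box has {3,4,5,6} → only 2 remains.
R3C6 = 1: row 3 has {2,3,4,5,6}; col 6 has {2,3,4,5,6}; box has {2,3,4,5,6} → only 1 remains.
R4C1 = 5: row 4 has {2,3}; col 1 has {1,4,6}; box has {4,6} → only 5 remains.
R4C2 = 1: row 4 has {2,3,5}; col 2 has {2,3,4,5,6}; box has {4,5,6} → only 1 remains.
R4C3 = 4: row 4 has {1,2,3,5}; col 3 has {1,3,6}; box has {3} → only 4 remains.
R4C5 = 6: row 4 has {1,2,3,4,5}; col 5 has {1,2,3,4}; box has {1,2,3,4} → only 6 remains.
R5C1 = 2: row 5 has {1,3,4}; col 1 has {1,4,5,6}; box has {1,4,5,6} → only 2 remains.
R5C3 = 5: row 5 has {1,2,3,4}; col 3 has {1,3,4,6}; box has {3,4} → only 5 remains.
R5C4 = 6: row 5 has {1,2,3,4,5}; col 4 has {2,3,4,5}; box has {3,4,5} → only 6 remains.
R6C1 = 3: row 6 has {4,6}; col 1 has {1,2,4,5,6}; box has {1,2,4,5,6} → only 3 remains.

3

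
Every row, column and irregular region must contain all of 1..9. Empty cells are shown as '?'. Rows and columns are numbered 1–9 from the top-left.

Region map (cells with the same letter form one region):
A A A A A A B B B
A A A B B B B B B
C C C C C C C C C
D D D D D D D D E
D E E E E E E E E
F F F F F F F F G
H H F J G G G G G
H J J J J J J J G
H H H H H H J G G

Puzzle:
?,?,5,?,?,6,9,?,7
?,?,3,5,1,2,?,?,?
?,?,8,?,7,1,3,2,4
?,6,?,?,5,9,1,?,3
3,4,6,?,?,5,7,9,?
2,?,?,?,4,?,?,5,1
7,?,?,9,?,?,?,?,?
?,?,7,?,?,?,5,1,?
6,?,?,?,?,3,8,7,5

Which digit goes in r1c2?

8

r3c4 = 6: row 3 has {1,2,3,4,7,8}; col 4 has {5,9}; region has {1,2,3,4,7,8} → only 6 remains.
r6c3 = 9: row 6 has {1,2,4,5}; col 3 has {3,5,6,7,8}; region has {2,4,5} → only 9 remains.
r6c7 = 6: row 6 has {1,2,4,5,9}; col 7 has {1,3,5,7,8,9}; region has {2,4,5,9} → only 6 remains.
r7c3 = 1: row 7 has {7,9}; col 3 has {3,5,6,7,8,9}; region has {2,4,5,6,9} → only 1 remains.
r8c6 = 4: row 8 has {1,5,7}; col 6 has {1,2,3,5,6,9}; region has {1,5,7,8,9} → only 4 remains.
r2c7 = 4: row 2 has {1,2,3,5}; col 7 has {1,3,5,6,7,8,9}; region has {1,2,5,7,9} → only 4 remains.
r7c6 = 8: row 7 has {1,7,9}; col 6 has {1,2,3,4,5,6,9}; region has {1,5,7} → only 8 remains.
r7c7 = 2: row 7 has {1,7,8,9}; col 7 has {1,3,4,5,6,7,8,9}; region has {1,5,7,8} → only 2 remains.
r7c9 = 6: row 7 has {1,2,7,8,9}; col 9 has {1,3,4,5,7}; region has {1,2,5,7,8} → only 6 remains.
r8c9 = 9: row 8 has {1,4,5,7}; col 9 has {1,3,4,5,6,7}; region has {1,2,5,6,7,8} → only 9 remains.
r2c9 = 8: row 2 has {1,2,3,4,5}; col 9 has {1,3,4,5,6,7,9}; region has {1,2,4,5,7,9} → only 8 remains.
r5c9 = 2: row 5 has {3,4,5,6,7,9}; col 9 has {1,3,4,5,6,7,8,9}; region has {3,4,5,6,7,9} → only 2 remains.
r6c6 = 7: row 6 has {1,2,4,5,6,9}; col 6 has {1,2,3,4,5,6,8,9}; region has {1,2,4,5,6,9} → only 7 remains.
r7c2 = 5: row 7 has {1,2,6,7,8,9}; col 2 has {4,6}; region has {3,6,7} → only 5 remains.
r7c5 = 3: row 7 has {1,2,5,6,7,8,9}; col 5 has {1,4,5,7}; region has {1,2,5,6,7,8,9} → only 3 remains.
r7c8 = 4: row 7 has {1,2,3,5,6,7,8,9}; col 8 has {1,2,5,7,9}; region has {1,2,3,5,6,7,8,9} → only 4 remains.
r8c1 = 8: row 8 has {1,4,5,7,9}; col 1 has {2,3,6,7}; region has {3,5,6,7} → only 8 remains.
r1c8 = 3: row 1 has {5,6,7,9}; col 8 has {1,2,4,5,7,9}; region has {1,2,4,5,7,8,9} → only 3 remains.
r2c1 = 9: row 2 has {1,2,3,4,5,8}; col 1 has {2,3,6,7,8}; region has {3,5,6} → only 9 remains.
r2c2 = 7: row 2 has {1,2,3,4,5,8,9}; col 2 has {4,5,6}; region has {3,5,6,9} → only 7 remains.
r2c8 = 6: row 2 has {1,2,3,4,5,7,8,9}; col 8 has {1,2,3,4,5,7,9}; region has {1,2,3,4,5,7,8,9} → only 6 remains.
r3c1 = 5: row 3 has {1,2,3,4,6,7,8}; col 1 has {2,3,6,7,8,9}; region has {1,2,3,4,6,7,8} → only 5 remains.
r3c2 = 9: row 3 has {1,2,3,4,5,6,7,8}; col 2 has {4,5,6,7}; region has {1,2,3,4,5,6,7,8} → only 9 remains.
r4c1 = 4: row 4 has {1,3,5,6,9}; col 1 has {2,3,5,6,7,8,9}; region has {1,3,5,6,9} → only 4 remains.
r4c3 = 2: row 4 has {1,3,4,5,6,9}; col 3 has {1,3,5,6,7,8,9}; region has {1,3,4,5,6,9} → only 2 remains.
r4c8 = 8: row 4 has {1,2,3,4,5,6,9}; col 8 has {1,2,3,4,5,6,7,9}; region has {1,2,3,4,5,6,9} → only 8 remains.
r5c5 = 8: row 5 has {2,3,4,5,6,7,9}; col 5 has {1,3,4,5,7}; region has {2,3,4,5,6,7,9} → only 8 remains.
r9c3 = 4: row 9 has {3,5,6,7,8}; col 3 has {1,2,3,5,6,7,8,9}; region has {3,5,6,7,8} → only 4 remains.
r1c1 = 1: row 1 has {3,5,6,7,9}; col 1 has {2,3,4,5,6,7,8,9}; region has {3,5,6,7,9} → only 1 remains.
r1c5 = 2: row 1 has {1,3,5,6,7,9}; col 5 has {1,3,4,5,7,8}; region has {1,3,5,6,7,9} → only 2 remains.
r4c4 = 7: row 4 has {1,2,3,4,5,6,8,9}; col 4 has {5,6,9}; region has {1,2,3,4,5,6,8,9} → only 7 remains.
r5c4 = 1: row 5 has {2,3,4,5,6,7,8,9}; col 4 has {5,6,7,9}; region has {2,3,4,5,6,7,8,9} → only 1 remains.
r8c5 = 6: row 8 has {1,4,5,7,8,9}; col 5 has {1,2,3,4,5,7,8}; region has {1,4,5,7,8,9} → only 6 remains.
r9c4 = 2: row 9 has {3,4,5,6,7,8}; col 4 has {1,5,6,7,9}; region has {3,4,5,6,7,8} → only 2 remains.
r9c5 = 9: row 9 has {2,3,4,5,6,7,8}; col 5 has {1,2,3,4,5,6,7,8}; region has {2,3,4,5,6,7,8} → only 9 remains.
r1c2 = 8: row 1 has {1,2,3,5,6,7,9}; col 2 has {4,5,6,7,9}; region has {1,2,3,5,6,7,9} → only 8 remains.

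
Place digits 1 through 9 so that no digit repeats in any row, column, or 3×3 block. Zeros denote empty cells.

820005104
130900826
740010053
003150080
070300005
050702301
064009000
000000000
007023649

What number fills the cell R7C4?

5

R1C4 = 6: row 1 has {1,2,4,5,8}; col 4 has {1,3,7,9}; box has {1,5,9} → only 6 remains.
R2C3 = 5: row 2 has {1,2,3,6,8,9}; col 3 has {3,4,7}; box has {1,2,3,4,7,8} → only 5 remains.
R3C6 = 8: row 3 has {1,3,4,5,7}; col 6 has {2,3,5,9}; box has {1,5,6,9} → only 8 remains.
R3C7 = 9: row 3 has {1,3,4,5,7,8}; col 7 has {1,3,6,8}; box has {1,2,3,4,5,6,8} → only 9 remains.
R4C2 = 9: row 4 has {1,3,5,8}; col 2 has {2,3,4,5,6,7}; box has {3,5,7} → only 9 remains.
R9C1 = 5: row 9 has {2,3,4,6,7,9}; col 1 has {1,7,8}; box has {4,6,7} → only 5 remains.
R9C4 = 8: row 9 has {2,3,4,5,6,7,9}; col 4 has {1,3,6,7,9}; box has {2,3,9} → only 8 remains.
R1C3 = 9: row 1 has {1,2,4,5,6,8}; col 3 has {3,4,5,7}; box has {1,2,3,4,5,7,8} → only 9 remains.
R1C8 = 7: row 1 has {1,2,4,5,6,8,9}; col 8 has {2,4,5,8}; box has {1,2,3,4,5,6,8,9} → only 7 remains.
R3C3 = 6: row 3 has {1,3,4,5,7,8,9}; col 3 has {3,4,5,7,9}; box has {1,2,3,4,5,7,8,9} → only 6 remains.
R3C4 = 2: row 3 has {1,3,4,5,6,7,8,9}; col 4 has {1,3,6,7,8,9}; box has {1,5,6,8,9} → only 2 remains.
R6C3 = 8: row 6 has {1,2,3,5,7}; col 3 has {3,4,5,6,7,9}; box has {3,5,7,9} → only 8 remains.
R7C4 = 5: row 7 has {4,6,9}; col 4 has {1,2,3,6,7,8,9}; box has {2,3,8,9} → only 5 remains.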